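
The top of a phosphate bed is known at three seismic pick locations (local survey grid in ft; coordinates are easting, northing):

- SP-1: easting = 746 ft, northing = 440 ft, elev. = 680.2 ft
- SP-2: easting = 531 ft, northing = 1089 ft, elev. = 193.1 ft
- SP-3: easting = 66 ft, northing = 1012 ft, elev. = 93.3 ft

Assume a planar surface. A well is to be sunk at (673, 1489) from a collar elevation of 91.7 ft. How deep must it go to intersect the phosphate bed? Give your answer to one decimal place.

110.6 ft

Two edge vectors: SP-1→SP-2 = (-215, 649, -487.1), SP-1→SP-3 = (-680, 572, -586.9).
Normal n = (SP-1→SP-2) × (SP-1→SP-3) = (-102276.9, 205044.5, 318340).
So ∂z/∂easting = −n_x/n_z = 0.321282 and ∂z/∂northing = −n_y/n_z = −0.644105.
Intercept c from SP-1: 680.2 − 239.68 + 283.41 = 723.93.
At (673, 1489): z_contact = 216.22 − 959.07 + 723.93 = -18.92 ft.
Depth below ground = 91.7 − (-18.92) = 110.6 ft.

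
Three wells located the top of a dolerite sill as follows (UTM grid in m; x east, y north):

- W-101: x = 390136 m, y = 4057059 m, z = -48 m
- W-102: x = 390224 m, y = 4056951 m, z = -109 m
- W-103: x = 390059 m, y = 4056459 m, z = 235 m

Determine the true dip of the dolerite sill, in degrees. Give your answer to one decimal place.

48.9°

Let the plane be z = a·x + b·y + c.
W-102−W-101: 88a − 108b = −61;  W-103−W-101: −77a − 600b = 283.
Solving gives a = −1.09896, b = −0.33063.
Gradient magnitude |∇z| = √(a² + b²) = √(1.20771 + 0.10932) = 1.14762.
True dip = arctan(1.14762) = 48.9°, dipping toward ENE (azimuth ≈ 073°).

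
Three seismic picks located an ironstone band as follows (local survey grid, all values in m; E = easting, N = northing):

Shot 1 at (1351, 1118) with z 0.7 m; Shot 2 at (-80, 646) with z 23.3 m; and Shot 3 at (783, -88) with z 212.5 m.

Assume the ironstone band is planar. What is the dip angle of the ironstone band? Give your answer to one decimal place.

11.6°

Two edge vectors: Shot 1→Shot 2 = (-1431, -472, 22.6), Shot 1→Shot 3 = (-568, -1206, 211.8).
Normal n = (Shot 1→Shot 2) × (Shot 1→Shot 3) = (-72714, 290249, 1457690).
So ∂z/∂E = −n_x/n_z = 0.04988 and ∂z/∂N = −n_y/n_z = −0.19912.
Gradient magnitude |∇z| = √(a² + b²) = √(0.00249 + 0.03965) = 0.20527.
True dip = arctan(0.20527) = 11.6°, dipping toward NNW (azimuth ≈ 346°).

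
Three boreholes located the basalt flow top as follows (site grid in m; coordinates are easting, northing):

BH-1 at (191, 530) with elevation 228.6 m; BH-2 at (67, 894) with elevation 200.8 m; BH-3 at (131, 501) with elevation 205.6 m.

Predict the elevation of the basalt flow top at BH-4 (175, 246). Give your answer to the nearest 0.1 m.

Let the plane be z = a·easting + b·northing + c.
BH-2−BH-1: −124a + 364b = −27.8;  BH-3−BH-1: −60a − 29b = −23.
Solving gives a = 0.36084, b = 0.04655.
Then c = 228.6 − a·191 − b·530 = 135.01.
At (175, 246): z = 63.1 + 11.5 + 135.01 = 209.6 m.

209.6 m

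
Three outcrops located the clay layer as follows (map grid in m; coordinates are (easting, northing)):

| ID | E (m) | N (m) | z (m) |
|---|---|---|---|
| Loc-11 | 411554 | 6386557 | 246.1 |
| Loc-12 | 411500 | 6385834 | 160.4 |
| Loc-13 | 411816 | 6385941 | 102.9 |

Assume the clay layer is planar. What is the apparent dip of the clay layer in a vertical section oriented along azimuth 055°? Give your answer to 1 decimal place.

Let the plane be z = a·E + b·N + c.
Loc-12−Loc-11: −54a − 723b = −85.7;  Loc-13−Loc-11: 262a − 616b = −143.2.
Solving gives a = −0.22786, b = 0.13555.
Unit vector along 055° is (sin 55°, cos 55°) = (0.8192, 0.5736).
Slope in that direction = a·(0.8192) + b·(0.5736) = −0.10890.
Apparent dip = arctan|0.10890| = 6.2° (true dip is 14.8°, so apparent ≤ true as expected).

6.2°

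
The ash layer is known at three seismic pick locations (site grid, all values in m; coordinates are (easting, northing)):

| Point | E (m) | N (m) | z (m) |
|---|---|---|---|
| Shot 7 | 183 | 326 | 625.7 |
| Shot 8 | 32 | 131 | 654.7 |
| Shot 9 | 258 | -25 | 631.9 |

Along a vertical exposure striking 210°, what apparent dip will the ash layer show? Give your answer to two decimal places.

Let the plane be z = a·E + b·N + c.
Shot 8−Shot 7: −151a − 195b = 29;  Shot 9−Shot 7: 75a − 351b = 6.2.
Solving gives a = −0.13264, b = −0.04601.
Unit vector along 210° is (sin 210°, cos 210°) = (-0.5000, -0.8660).
Slope in that direction = a·(-0.5000) + b·(-0.8660) = 0.10616.
Apparent dip = arctan|0.10616| = 6.06° (true dip is 8.0°, so apparent ≤ true as expected).

6.06°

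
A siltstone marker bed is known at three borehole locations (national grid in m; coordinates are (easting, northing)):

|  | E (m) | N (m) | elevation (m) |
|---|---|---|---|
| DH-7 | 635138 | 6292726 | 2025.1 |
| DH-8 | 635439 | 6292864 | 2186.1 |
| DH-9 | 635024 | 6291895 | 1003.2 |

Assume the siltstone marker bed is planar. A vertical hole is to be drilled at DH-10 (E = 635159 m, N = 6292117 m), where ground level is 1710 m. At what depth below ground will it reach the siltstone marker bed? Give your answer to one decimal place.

437.0 m

Let the plane be z = a·E + b·N + c.
DH-8−DH-7: 301a + 138b = 161;  DH-9−DH-7: −114a − 831b = −1021.9.
Solving gives a = −0.030849961, b = 1.233955350.
Then c = 2025.1 − a·635138 − b·6292726 = −7743323.83.
At (635159, 6292117): z_contact = −19594.63 + 7764191.43 − 7743323.83 = 1272.97 m.
Depth below ground = 1710 − 1272.97 = 437.0 m.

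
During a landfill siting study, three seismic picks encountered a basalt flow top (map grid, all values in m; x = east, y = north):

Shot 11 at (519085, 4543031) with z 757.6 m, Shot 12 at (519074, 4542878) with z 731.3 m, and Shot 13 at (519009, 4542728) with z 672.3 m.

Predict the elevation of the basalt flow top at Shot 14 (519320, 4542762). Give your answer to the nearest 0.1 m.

867.2 m

Let the plane be z = a·x + b·y + c.
Shot 12−Shot 11: −11a − 153b = −26.3;  Shot 13−Shot 11: −76a − 303b = −85.3.
Solving gives a = 0.612658228, b = 0.127848101.
Then c = 757.6 − a·519085 − b·4543031 = −898081.98.
At (519320, 4542762): z = 318165.7 + 580783.5 − 898081.98 = 867.2 m.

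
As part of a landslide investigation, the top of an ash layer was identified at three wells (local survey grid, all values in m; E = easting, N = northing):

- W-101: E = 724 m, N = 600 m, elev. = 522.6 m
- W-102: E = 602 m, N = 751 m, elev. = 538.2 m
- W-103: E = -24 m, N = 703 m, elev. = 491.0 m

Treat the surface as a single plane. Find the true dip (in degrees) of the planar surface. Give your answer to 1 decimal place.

9.5°

Let the plane be z = a·E + b·N + c.
W-102−W-101: −122a + 151b = 15.6;  W-103−W-101: −748a + 103b = −31.6.
Solving gives a = 0.06354, b = 0.15465.
Gradient magnitude |∇z| = √(a² + b²) = √(0.00404 + 0.02392) = 0.16719.
True dip = arctan(0.16719) = 9.5°, dipping toward SSW (azimuth ≈ 202°).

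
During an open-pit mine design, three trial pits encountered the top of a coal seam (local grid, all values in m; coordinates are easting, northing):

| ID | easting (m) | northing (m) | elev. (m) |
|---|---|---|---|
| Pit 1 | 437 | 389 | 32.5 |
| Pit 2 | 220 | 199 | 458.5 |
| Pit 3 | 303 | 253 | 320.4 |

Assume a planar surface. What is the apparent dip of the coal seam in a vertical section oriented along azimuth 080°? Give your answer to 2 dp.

Two edge vectors: Pit 1→Pit 2 = (-217, -190, 426), Pit 1→Pit 3 = (-134, -136, 287.9).
Normal n = (Pit 1→Pit 2) × (Pit 1→Pit 3) = (3235, 5390.3, 4052).
So ∂z/∂easting = −n_x/n_z = −0.79837 and ∂z/∂northing = −n_y/n_z = −1.33028.
Unit vector along 080° is (sin 80°, cos 80°) = (0.9848, 0.1736).
Slope in that direction = a·(0.9848) + b·(0.1736) = −1.01724.
Apparent dip = arctan|1.01724| = 45.49° (true dip is 57.2°, so apparent ≤ true as expected).

45.49°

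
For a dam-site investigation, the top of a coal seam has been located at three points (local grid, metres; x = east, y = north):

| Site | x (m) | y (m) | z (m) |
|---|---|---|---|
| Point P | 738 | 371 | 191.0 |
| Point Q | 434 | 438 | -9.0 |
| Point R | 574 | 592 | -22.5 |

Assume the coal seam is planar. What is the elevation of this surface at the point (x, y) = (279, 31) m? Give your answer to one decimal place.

Let the plane be z = a·x + b·y + c.
Point Q−Point P: −304a + 67b = −200;  Point R−Point P: −164a + 221b = −213.5.
Solving gives a = 0.53199, b = −0.57129.
Then c = 191 − a·738 − b·371 = 10.34.
At (279, 31): z = 148.4 − 17.7 + 10.34 = 141.1 m.

141.1 m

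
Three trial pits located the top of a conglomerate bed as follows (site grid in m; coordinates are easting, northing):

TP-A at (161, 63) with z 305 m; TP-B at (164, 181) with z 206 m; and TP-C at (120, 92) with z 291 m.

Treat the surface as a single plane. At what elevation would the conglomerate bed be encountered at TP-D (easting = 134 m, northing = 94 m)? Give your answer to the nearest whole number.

Two edge vectors: TP-A→TP-B = (3, 118, -99), TP-A→TP-C = (-41, 29, -14).
Normal n = (TP-A→TP-B) × (TP-A→TP-C) = (1219, 4101, 4925).
So ∂z/∂easting = −n_x/n_z = −0.24751 and ∂z/∂northing = −n_y/n_z = −0.83269.
Intercept c from TP-A: 305 + 39.85 + 52.46 = 397.31.
At (134, 94): z = −33.2 − 78.3 + 397.31 = 285.9 m.

286 m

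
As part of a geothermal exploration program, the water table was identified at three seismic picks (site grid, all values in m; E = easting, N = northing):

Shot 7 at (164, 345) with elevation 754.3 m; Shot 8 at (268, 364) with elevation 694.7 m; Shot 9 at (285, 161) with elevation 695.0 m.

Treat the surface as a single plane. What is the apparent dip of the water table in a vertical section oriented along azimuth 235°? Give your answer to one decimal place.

Two edge vectors: Shot 7→Shot 8 = (104, 19, -59.6), Shot 7→Shot 9 = (121, -184, -59.3).
Normal n = (Shot 7→Shot 8) × (Shot 7→Shot 9) = (-12093.1, -1044.4, -21435).
So ∂z/∂E = −n_x/n_z = −0.56418 and ∂z/∂N = −n_y/n_z = −0.04872.
Unit vector along 235° is (sin 235°, cos 235°) = (-0.8192, -0.5736).
Slope in that direction = a·(-0.8192) + b·(-0.5736) = 0.49009.
Apparent dip = arctan|0.49009| = 26.1° (true dip is 29.5°, so apparent ≤ true as expected).

26.1°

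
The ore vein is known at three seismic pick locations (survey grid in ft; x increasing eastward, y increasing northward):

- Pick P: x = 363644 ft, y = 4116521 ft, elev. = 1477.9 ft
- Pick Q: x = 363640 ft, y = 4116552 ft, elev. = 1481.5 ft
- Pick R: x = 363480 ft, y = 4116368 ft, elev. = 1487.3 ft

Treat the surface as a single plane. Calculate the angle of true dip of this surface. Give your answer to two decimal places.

10.03°

Two edge vectors: Pick P→Pick Q = (-4, 31, 3.6), Pick P→Pick R = (-164, -153, 9.4).
Normal n = (Pick P→Pick Q) × (Pick P→Pick R) = (842.2, -552.8, 5696).
So ∂z/∂x = −n_x/n_z = −0.14786 and ∂z/∂y = −n_y/n_z = 0.09705.
Gradient magnitude |∇z| = √(a² + b²) = √(0.02186 + 0.00942) = 0.17686.
True dip = arctan(0.17686) = 10.03°, dipping toward ESE (azimuth ≈ 123°).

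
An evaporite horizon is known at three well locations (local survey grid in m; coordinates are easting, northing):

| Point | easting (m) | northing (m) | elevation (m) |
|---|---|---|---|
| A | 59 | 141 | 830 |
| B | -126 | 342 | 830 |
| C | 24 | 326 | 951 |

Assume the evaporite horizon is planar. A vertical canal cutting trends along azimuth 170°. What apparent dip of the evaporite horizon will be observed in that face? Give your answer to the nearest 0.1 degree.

33.2°

Two edge vectors: A→B = (-185, 201, 0), A→C = (-35, 185, 121).
Normal n = (A→B) × (A→C) = (24321, 22385, -27190).
So ∂z/∂easting = −n_x/n_z = 0.89448 and ∂z/∂northing = −n_y/n_z = 0.82328.
Unit vector along 170° is (sin 170°, cos 170°) = (0.1736, -0.9848).
Slope in that direction = a·(0.1736) + b·(-0.9848) = −0.65545.
Apparent dip = arctan|0.65545| = 33.2° (true dip is 50.6°, so apparent ≤ true as expected).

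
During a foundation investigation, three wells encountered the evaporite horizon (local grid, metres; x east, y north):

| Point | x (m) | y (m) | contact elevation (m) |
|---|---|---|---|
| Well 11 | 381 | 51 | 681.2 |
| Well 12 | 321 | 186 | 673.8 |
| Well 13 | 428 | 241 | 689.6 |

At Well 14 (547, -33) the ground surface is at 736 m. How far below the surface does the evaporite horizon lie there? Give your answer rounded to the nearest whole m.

Two edge vectors: Well 11→Well 12 = (-60, 135, -7.4), Well 11→Well 13 = (47, 190, 8.4).
Normal n = (Well 11→Well 12) × (Well 11→Well 13) = (2540, 156.2, -17745).
So ∂z/∂x = −n_x/n_z = 0.14314 and ∂z/∂y = −n_y/n_z = 0.00880.
Intercept c from Well 11: 681.2 − 54.54 − 0.45 = 626.22.
At (547, -33): z_contact = 78.3 − 0.3 + 626.22 = 704.2 m.
Depth below ground = 736 − 704.2 = 32 m.

32 m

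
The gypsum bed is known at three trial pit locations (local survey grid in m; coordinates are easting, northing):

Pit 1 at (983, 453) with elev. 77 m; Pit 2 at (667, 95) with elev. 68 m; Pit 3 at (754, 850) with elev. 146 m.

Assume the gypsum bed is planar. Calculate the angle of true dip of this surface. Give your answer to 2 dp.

Let the plane be z = a·easting + b·northing + c.
Pit 2−Pit 1: −316a − 358b = −9;  Pit 3−Pit 1: −229a + 397b = 69.
Solving gives a = −0.10186, b = 0.11505.
Gradient magnitude |∇z| = √(a² + b²) = √(0.01038 + 0.01324) = 0.15366.
True dip = arctan(0.15366) = 8.74°, dipping toward SE (azimuth ≈ 138°).

8.74°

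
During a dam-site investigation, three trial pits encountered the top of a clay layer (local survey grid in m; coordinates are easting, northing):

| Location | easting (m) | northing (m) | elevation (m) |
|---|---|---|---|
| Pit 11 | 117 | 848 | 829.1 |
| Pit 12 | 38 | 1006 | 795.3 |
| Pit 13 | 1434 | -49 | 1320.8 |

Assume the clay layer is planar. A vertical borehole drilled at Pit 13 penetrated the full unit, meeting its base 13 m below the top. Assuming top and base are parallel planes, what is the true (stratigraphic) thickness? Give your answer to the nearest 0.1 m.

Two edge vectors: Pit 11→Pit 12 = (-79, 158, -33.8), Pit 11→Pit 13 = (1317, -897, 491.7).
Normal n = (Pit 11→Pit 12) × (Pit 11→Pit 13) = (47370, -5670.3, -137223).
So ∂z/∂easting = −n_x/n_z = 0.34520 and ∂z/∂northing = −n_y/n_z = −0.04132.
|∇z| = √(a²+b²) = 0.34767, so dip δ = arctan(0.34767) = 19.17°.
True thickness = vertical thickness × cos δ = 13 × cos 19.17° = 12.3 m.

12.3 m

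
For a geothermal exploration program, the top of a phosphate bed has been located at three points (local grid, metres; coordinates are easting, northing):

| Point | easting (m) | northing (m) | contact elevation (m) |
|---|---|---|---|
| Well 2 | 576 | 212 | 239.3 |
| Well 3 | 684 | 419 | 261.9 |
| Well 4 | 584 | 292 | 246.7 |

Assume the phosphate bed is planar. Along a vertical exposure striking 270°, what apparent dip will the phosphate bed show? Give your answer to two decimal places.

Let the plane be z = a·easting + b·northing + c.
Well 3−Well 2: 108a + 207b = 22.6;  Well 4−Well 2: 8a + 80b = 7.4.
Solving gives a = 0.03955, b = 0.08855.
Unit vector along 270° is (sin 270°, cos 270°) = (-1.0000, -0.0000).
Slope in that direction = a·(-1.0000) + b·(-0.0000) = −0.03955.
Apparent dip = arctan|0.03955| = 2.26° (true dip is 5.5°, so apparent ≤ true as expected).

2.26°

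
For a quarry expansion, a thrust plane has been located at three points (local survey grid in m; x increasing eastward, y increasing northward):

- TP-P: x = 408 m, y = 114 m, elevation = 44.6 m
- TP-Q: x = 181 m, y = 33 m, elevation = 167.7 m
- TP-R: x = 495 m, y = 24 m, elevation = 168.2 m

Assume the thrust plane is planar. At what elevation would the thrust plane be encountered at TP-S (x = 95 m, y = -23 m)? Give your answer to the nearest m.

250 m

Two edge vectors: TP-P→TP-Q = (-227, -81, 123.1), TP-P→TP-R = (87, -90, 123.6).
Normal n = (TP-P→TP-Q) × (TP-P→TP-R) = (1067.4, 38766.9, 27477).
So ∂z/∂x = −n_x/n_z = −0.03885 and ∂z/∂y = −n_y/n_z = −1.41089.
Intercept c from TP-P: 44.6 + 15.85 + 160.84 = 221.29.
At (95, -23): z = −3.7 + 32.5 + 221.29 = 250.1 m.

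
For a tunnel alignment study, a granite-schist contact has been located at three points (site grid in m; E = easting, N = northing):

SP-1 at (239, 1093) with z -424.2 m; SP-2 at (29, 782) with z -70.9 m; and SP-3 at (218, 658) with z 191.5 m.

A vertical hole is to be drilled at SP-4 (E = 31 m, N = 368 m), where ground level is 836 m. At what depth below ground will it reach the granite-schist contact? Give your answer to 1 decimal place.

311.1 m

Two edge vectors: SP-1→SP-2 = (-210, -311, 353.3), SP-1→SP-3 = (-21, -435, 615.7).
Normal n = (SP-1→SP-2) × (SP-1→SP-3) = (-37797.2, 121877.7, 84819).
So ∂z/∂E = −n_x/n_z = 0.445622 and ∂z/∂N = −n_y/n_z = −1.436915.
Intercept c from SP-1: -424.2 − 106.50 + 1570.55 = 1039.84.
At (31, 368): z_contact = 13.81 − 528.78 + 1039.84 = 524.87 m.
Depth below ground = 836 − 524.87 = 311.1 m.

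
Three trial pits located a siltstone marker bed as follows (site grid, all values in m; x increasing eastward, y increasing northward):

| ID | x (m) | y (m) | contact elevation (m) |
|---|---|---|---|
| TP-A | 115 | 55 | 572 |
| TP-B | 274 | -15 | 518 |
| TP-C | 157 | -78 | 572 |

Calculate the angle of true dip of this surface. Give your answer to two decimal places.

Let the plane be z = a·x + b·y + c.
TP-B−TP-A: 159a − 70b = −54;  TP-C−TP-A: 42a − 133b = 0.
Solving gives a = −0.39446, b = −0.12457.
Gradient magnitude |∇z| = √(a² + b²) = √(0.15560 + 0.01552) = 0.41366.
True dip = arctan(0.41366) = 22.47°, dipping toward ENE (azimuth ≈ 072°).

22.47°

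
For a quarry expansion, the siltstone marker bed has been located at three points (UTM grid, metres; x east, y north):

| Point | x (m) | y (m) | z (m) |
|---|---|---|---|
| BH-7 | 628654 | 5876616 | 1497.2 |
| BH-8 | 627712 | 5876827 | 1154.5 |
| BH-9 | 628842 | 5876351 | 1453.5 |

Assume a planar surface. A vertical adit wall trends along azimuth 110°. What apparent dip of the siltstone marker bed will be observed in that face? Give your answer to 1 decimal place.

15.4°

Two edge vectors: BH-7→BH-8 = (-942, 211, -342.7), BH-7→BH-9 = (188, -265, -43.7).
Normal n = (BH-7→BH-8) × (BH-7→BH-9) = (-100036.2, -105593, 209962).
So ∂z/∂x = −n_x/n_z = 0.47645 and ∂z/∂y = −n_y/n_z = 0.50291.
Unit vector along 110° is (sin 110°, cos 110°) = (0.9397, -0.3420).
Slope in that direction = a·(0.9397) + b·(-0.3420) = 0.27571.
Apparent dip = arctan|0.27571| = 15.4° (true dip is 34.7°, so apparent ≤ true as expected).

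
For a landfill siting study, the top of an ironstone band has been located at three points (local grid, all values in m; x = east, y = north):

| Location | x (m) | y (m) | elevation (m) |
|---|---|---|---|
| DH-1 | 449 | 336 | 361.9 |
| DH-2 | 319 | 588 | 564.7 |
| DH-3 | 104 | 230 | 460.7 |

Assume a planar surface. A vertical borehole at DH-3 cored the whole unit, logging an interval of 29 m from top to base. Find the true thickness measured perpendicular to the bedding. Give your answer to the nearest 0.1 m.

23.4 m

Two edge vectors: DH-1→DH-2 = (-130, 252, 202.8), DH-1→DH-3 = (-345, -106, 98.8).
Normal n = (DH-1→DH-2) × (DH-1→DH-3) = (46394.4, -57122, 100720).
So ∂z/∂x = −n_x/n_z = −0.46063 and ∂z/∂y = −n_y/n_z = 0.56714.
|∇z| = √(a²+b²) = 0.73063, so dip δ = arctan(0.73063) = 36.15°.
True thickness = vertical thickness × cos δ = 29 × cos 36.15° = 23.4 m.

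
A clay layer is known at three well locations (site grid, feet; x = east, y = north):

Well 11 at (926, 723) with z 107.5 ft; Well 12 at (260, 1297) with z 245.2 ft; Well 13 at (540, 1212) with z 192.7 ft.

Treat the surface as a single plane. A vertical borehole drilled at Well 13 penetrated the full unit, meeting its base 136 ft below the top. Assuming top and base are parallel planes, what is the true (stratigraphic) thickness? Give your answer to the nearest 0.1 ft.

Let the plane be z = a·x + b·y + c.
Well 12−Well 11: −666a + 574b = 137.7;  Well 13−Well 11: −386a + 489b = 85.2.
Solving gives a = −0.17703, b = 0.03449.
|∇z| = √(a²+b²) = 0.18036, so dip δ = arctan(0.18036) = 10.22°.
True thickness = vertical thickness × cos δ = 136 × cos 10.22° = 133.8 ft.

133.8 ft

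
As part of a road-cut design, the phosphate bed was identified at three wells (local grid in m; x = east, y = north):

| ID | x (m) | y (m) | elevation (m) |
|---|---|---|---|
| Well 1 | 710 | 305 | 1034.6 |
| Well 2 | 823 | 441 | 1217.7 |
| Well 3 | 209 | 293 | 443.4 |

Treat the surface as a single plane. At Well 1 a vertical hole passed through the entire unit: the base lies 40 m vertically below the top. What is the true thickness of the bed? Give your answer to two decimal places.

25.24 m

Two edge vectors: Well 1→Well 2 = (113, 136, 183.1), Well 1→Well 3 = (-501, -12, -591.2).
Normal n = (Well 1→Well 2) × (Well 1→Well 3) = (-78206, -24927.5, 66780).
So ∂z/∂x = −n_x/n_z = 1.17110 and ∂z/∂y = −n_y/n_z = 0.37328.
|∇z| = √(a²+b²) = 1.22915, so dip δ = arctan(1.22915) = 50.87°.
True thickness = vertical thickness × cos δ = 40 × cos 50.87° = 25.24 m.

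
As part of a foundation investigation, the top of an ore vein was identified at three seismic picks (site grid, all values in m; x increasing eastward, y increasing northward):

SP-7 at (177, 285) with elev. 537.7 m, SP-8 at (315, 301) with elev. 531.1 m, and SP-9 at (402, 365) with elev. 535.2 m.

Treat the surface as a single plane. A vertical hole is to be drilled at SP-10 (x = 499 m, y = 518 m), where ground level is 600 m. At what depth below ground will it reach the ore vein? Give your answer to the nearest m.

Two edge vectors: SP-7→SP-8 = (138, 16, -6.6), SP-7→SP-9 = (225, 80, -2.5).
Normal n = (SP-7→SP-8) × (SP-7→SP-9) = (488, -1140, 7440).
So ∂z/∂x = −n_x/n_z = −0.06559 and ∂z/∂y = −n_y/n_z = 0.15323.
Intercept c from SP-7: 537.7 + 11.61 − 43.67 = 505.64.
At (499, 518): z_contact = −32.7 + 79.4 + 505.64 = 552.3 m.
Depth below ground = 600 − 552.3 = 48 m.

48 m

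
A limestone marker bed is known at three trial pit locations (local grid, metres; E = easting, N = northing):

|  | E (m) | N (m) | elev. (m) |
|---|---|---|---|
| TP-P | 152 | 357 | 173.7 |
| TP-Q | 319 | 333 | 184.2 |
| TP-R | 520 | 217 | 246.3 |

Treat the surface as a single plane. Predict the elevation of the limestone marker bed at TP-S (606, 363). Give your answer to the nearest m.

162 m

Let the plane be z = a·E + b·N + c.
TP-Q−TP-P: 167a − 24b = 10.5;  TP-R−TP-P: 368a − 140b = 72.6.
Solving gives a = −0.01872, b = −0.56779.
Then c = 173.7 − a·152 − b·357 = 379.25.
At (606, 363): z = −11.3 − 206.1 + 379.25 = 161.8 m.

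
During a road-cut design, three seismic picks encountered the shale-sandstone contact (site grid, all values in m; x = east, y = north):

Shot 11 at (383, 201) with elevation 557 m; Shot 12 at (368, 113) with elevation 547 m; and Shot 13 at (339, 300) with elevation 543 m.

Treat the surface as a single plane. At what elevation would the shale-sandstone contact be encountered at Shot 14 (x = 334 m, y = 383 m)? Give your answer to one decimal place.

Two edge vectors: Shot 11→Shot 12 = (-15, -88, -10), Shot 11→Shot 13 = (-44, 99, -14).
Normal n = (Shot 11→Shot 12) × (Shot 11→Shot 13) = (2222, 230, -5357).
So ∂z/∂x = −n_x/n_z = 0.41478 and ∂z/∂y = −n_y/n_z = 0.04293.
Intercept c from Shot 11: 557 − 158.86 − 8.63 = 389.51.
At (334, 383): z = 138.5 + 16.4 + 389.51 = 544.5 m.

544.5 m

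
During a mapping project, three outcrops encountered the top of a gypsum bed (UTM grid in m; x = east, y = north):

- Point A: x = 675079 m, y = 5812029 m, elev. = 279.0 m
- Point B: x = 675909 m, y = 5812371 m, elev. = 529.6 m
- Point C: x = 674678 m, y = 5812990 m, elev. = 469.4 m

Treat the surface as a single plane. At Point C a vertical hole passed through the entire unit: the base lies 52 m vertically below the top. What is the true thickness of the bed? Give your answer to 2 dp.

Let the plane be z = a·x + b·y + c.
Point B−Point A: 830a + 342b = 250.6;  Point C−Point A: −401a + 961b = 190.4.
Solving gives a = 0.18797, b = 0.27656.
|∇z| = √(a²+b²) = 0.33439, so dip δ = arctan(0.33439) = 18.49°.
True thickness = vertical thickness × cos δ = 52 × cos 18.49° = 49.32 m.

49.32 m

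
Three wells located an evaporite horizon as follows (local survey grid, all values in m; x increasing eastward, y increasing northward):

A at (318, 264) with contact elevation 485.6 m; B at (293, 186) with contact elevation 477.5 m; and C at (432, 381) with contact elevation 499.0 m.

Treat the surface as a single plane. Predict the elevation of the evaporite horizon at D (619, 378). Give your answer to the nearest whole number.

502 m

Let the plane be z = a·x + b·y + c.
B−A: −25a − 78b = −8.1;  C−A: 114a + 117b = 13.4.
Solving gives a = 0.01634, b = 0.09861.
Then c = 485.6 − a·318 − b·264 = 454.37.
At (619, 378): z = 10.1 + 37.3 + 454.37 = 501.8 m.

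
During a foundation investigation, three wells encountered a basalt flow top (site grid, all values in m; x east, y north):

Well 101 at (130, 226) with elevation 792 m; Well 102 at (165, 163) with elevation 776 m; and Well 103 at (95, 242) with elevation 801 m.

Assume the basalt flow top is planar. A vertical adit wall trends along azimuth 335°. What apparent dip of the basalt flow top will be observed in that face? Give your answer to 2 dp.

Two edge vectors: Well 101→Well 102 = (35, -63, -16), Well 101→Well 103 = (-35, 16, 9).
Normal n = (Well 101→Well 102) × (Well 101→Well 103) = (-311, 245, -1645).
So ∂z/∂x = −n_x/n_z = −0.18906 and ∂z/∂y = −n_y/n_z = 0.14894.
Unit vector along 335° is (sin 335°, cos 335°) = (-0.4226, 0.9063).
Slope in that direction = a·(-0.4226) + b·(0.9063) = 0.21488.
Apparent dip = arctan|0.21488| = 12.13° (true dip is 13.5°, so apparent ≤ true as expected).

12.13°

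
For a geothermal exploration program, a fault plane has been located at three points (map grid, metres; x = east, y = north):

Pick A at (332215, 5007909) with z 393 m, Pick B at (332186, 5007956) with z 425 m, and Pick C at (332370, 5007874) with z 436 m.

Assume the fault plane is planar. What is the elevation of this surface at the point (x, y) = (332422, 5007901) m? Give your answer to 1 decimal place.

Two edge vectors: Pick A→Pick B = (-29, 47, 32), Pick A→Pick C = (155, -35, 43).
Normal n = (Pick A→Pick B) × (Pick A→Pick C) = (3141, 6207, -6270).
So ∂z/∂x = −n_x/n_z = 0.500956938 and ∂z/∂y = −n_y/n_z = 0.989952153.
Intercept c from Pick A: 393 − 166425.41 − 4957590.30 = −5123622.71.
At (332422, 5007901): z = 166529.1 + 4957582.4 − 5123622.71 = 488.8 m.

488.8 m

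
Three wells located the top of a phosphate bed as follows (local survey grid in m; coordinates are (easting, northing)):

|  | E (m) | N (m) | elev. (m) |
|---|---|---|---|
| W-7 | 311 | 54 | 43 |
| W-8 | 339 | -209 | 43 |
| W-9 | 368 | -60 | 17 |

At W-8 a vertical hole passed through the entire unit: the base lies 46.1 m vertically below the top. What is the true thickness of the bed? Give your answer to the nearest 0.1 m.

Let the plane be z = a·E + b·N + c.
W-8−W-7: 28a − 263b = 0;  W-9−W-7: 57a − 114b = −26.
Solving gives a = −0.57954, b = −0.06170.
|∇z| = √(a²+b²) = 0.58282, so dip δ = arctan(0.58282) = 30.23°.
True thickness = vertical thickness × cos δ = 46.1 × cos 30.23° = 39.8 m.

39.8 m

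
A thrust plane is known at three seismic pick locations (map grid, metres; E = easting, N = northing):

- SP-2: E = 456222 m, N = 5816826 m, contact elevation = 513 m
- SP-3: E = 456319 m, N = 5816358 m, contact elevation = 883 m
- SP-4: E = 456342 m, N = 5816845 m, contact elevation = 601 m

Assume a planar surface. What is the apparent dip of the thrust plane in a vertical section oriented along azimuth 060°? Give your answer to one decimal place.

Let the plane be z = a·E + b·N + c.
SP-3−SP-2: 97a − 468b = 370;  SP-4−SP-2: 120a + 19b = 88.
Solving gives a = 0.83123, b = −0.61831.
Unit vector along 060° is (sin 60°, cos 60°) = (0.8660, 0.5000).
Slope in that direction = a·(0.8660) + b·(0.5000) = 0.41071.
Apparent dip = arctan|0.41071| = 22.3° (true dip is 46.0°, so apparent ≤ true as expected).

22.3°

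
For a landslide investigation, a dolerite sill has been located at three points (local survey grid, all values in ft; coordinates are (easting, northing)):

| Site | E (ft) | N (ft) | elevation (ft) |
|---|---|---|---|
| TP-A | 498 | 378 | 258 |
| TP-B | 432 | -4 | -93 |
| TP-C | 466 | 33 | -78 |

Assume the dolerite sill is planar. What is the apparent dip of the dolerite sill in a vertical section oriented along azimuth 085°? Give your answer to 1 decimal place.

Two edge vectors: TP-A→TP-B = (-66, -382, -351), TP-A→TP-C = (-32, -345, -336).
Normal n = (TP-A→TP-B) × (TP-A→TP-C) = (7257, -10944, 10546).
So ∂z/∂E = −n_x/n_z = −0.68813 and ∂z/∂N = −n_y/n_z = 1.03774.
Unit vector along 085° is (sin 85°, cos 85°) = (0.9962, 0.0872).
Slope in that direction = a·(0.9962) + b·(0.0872) = −0.59506.
Apparent dip = arctan|0.59506| = 30.8° (true dip is 51.2°, so apparent ≤ true as expected).

30.8°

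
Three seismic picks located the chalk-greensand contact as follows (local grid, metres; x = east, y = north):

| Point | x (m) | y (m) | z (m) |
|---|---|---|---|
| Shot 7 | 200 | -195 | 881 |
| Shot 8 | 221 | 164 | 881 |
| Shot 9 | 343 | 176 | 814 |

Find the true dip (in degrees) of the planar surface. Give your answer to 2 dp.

28.96°

Two edge vectors: Shot 7→Shot 8 = (21, 359, 0), Shot 7→Shot 9 = (143, 371, -67).
Normal n = (Shot 7→Shot 8) × (Shot 7→Shot 9) = (-24053, 1407, -43546).
So ∂z/∂x = −n_x/n_z = −0.55236 and ∂z/∂y = −n_y/n_z = 0.03231.
Gradient magnitude |∇z| = √(a² + b²) = √(0.30510 + 0.00104) = 0.55330.
True dip = arctan(0.55330) = 28.96°, dipping toward E (azimuth ≈ 093°).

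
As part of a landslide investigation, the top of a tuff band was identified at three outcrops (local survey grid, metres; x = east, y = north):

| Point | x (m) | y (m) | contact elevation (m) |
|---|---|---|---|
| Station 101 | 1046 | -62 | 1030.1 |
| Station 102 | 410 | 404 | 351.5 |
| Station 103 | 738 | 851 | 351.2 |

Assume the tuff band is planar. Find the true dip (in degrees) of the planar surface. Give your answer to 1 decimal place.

40.7°

Let the plane be z = a·x + b·y + c.
Station 102−Station 101: −636a + 466b = −678.6;  Station 103−Station 101: −308a + 913b = −678.9.
Solving gives a = 0.69359, b = −0.50961.
Gradient magnitude |∇z| = √(a² + b²) = √(0.48106 + 0.25970) = 0.86068.
True dip = arctan(0.86068) = 40.7°, dipping toward NW (azimuth ≈ 306°).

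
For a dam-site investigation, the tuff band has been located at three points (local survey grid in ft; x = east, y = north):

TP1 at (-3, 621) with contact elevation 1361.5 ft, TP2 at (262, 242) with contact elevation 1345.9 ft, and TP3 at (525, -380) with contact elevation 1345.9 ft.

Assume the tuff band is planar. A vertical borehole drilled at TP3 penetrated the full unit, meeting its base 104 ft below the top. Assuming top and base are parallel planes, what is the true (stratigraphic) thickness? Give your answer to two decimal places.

102.67 ft

Let the plane be z = a·x + b·y + c.
TP2−TP1: 265a − 379b = −15.6;  TP3−TP1: 528a − 1001b = −15.6.
Solving gives a = −0.14893, b = −0.06297.
|∇z| = √(a²+b²) = 0.16170, so dip δ = arctan(0.16170) = 9.18°.
True thickness = vertical thickness × cos δ = 104 × cos 9.18° = 102.67 ft.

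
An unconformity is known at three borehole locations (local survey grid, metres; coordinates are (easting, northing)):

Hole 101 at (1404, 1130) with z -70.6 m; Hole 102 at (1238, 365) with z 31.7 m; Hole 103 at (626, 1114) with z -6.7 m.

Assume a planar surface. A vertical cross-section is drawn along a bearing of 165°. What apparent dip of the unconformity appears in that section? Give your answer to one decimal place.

Let the plane be z = a·E + b·N + c.
Hole 102−Hole 101: −166a − 765b = 102.3;  Hole 103−Hole 101: −778a − 16b = 63.9.
Solving gives a = −0.07974, b = −0.11642.
Unit vector along 165° is (sin 165°, cos 165°) = (0.2588, -0.9659).
Slope in that direction = a·(0.2588) + b·(-0.9659) = 0.09182.
Apparent dip = arctan|0.09182| = 5.2° (true dip is 8.0°, so apparent ≤ true as expected).

5.2°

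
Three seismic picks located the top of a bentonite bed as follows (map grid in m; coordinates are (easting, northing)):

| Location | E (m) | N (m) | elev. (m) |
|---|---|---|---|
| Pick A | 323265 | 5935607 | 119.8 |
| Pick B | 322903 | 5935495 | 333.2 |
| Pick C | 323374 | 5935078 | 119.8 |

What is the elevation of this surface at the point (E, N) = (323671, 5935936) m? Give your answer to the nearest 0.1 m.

Let the plane be z = a·E + b·N + c.
Pick B−Pick A: −362a − 112b = 213.4;  Pick C−Pick A: 109a − 529b = 0.
Solving gives a = −0.554174153, b = −0.114187113.
Then c = 119.8 − a·323265 − b·5935607 = 857034.73.
At (323671, 5935936): z = −179370.1 − 677807.4 + 857034.73 = -142.8 m.

-142.8 m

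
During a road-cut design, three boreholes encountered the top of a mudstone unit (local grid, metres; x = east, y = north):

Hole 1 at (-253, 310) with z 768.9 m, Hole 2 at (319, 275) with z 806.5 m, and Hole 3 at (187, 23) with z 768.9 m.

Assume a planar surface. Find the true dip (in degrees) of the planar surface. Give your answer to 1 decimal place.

7.6°

Let the plane be z = a·x + b·y + c.
Hole 2−Hole 1: 572a − 35b = 37.6;  Hole 3−Hole 1: 440a − 287b = 0.
Solving gives a = 0.07254, b = 0.11121.
Gradient magnitude |∇z| = √(a² + b²) = √(0.00526 + 0.01237) = 0.13278.
True dip = arctan(0.13278) = 7.6°, dipping toward SSW (azimuth ≈ 213°).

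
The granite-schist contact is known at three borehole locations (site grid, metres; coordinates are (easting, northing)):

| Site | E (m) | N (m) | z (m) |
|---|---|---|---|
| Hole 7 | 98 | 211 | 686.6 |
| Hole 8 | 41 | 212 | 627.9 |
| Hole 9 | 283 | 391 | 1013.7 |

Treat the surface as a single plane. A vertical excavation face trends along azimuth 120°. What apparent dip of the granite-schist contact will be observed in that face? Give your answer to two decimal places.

Two edge vectors: Hole 7→Hole 8 = (-57, 1, -58.7), Hole 7→Hole 9 = (185, 180, 327.1).
Normal n = (Hole 7→Hole 8) × (Hole 7→Hole 9) = (10893.1, 7785.2, -10445).
So ∂z/∂E = −n_x/n_z = 1.04290 and ∂z/∂N = −n_y/n_z = 0.74535.
Unit vector along 120° is (sin 120°, cos 120°) = (0.8660, -0.5000).
Slope in that direction = a·(0.8660) + b·(-0.5000) = 0.53050.
Apparent dip = arctan|0.53050| = 27.95° (true dip is 52.0°, so apparent ≤ true as expected).

27.95°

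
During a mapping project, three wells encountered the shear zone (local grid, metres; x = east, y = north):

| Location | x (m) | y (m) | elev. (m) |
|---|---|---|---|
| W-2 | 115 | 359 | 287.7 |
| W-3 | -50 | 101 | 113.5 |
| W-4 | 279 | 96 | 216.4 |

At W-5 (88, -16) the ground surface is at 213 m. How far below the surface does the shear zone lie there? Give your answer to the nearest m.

Two edge vectors: W-2→W-3 = (-165, -258, -174.2), W-2→W-4 = (164, -263, -71.3).
Normal n = (W-2→W-3) × (W-2→W-4) = (-27419.2, -40333.3, 85707).
So ∂z/∂x = −n_x/n_z = 0.31992 and ∂z/∂y = −n_y/n_z = 0.47060.
Intercept c from W-2: 287.7 − 36.79 − 168.94 = 81.97.
At (88, -16): z_contact = 28.2 − 7.5 + 81.97 = 102.6 m.
Depth below ground = 213 − 102.6 = 110 m.

110 m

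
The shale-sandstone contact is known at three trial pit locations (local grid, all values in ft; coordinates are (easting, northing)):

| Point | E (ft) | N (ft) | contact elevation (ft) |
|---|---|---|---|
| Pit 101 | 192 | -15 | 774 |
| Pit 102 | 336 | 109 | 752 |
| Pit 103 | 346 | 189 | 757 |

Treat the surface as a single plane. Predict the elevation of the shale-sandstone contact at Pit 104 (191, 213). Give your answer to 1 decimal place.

795.1 ft

Let the plane be z = a·E + b·N + c.
Pit 102−Pit 101: 144a + 124b = −22;  Pit 103−Pit 101: 154a + 204b = −17.
Solving gives a = −0.23152, b = 0.09144.
Then c = 774 − a·192 − b·-15 = 819.82.
At (191, 213): z = −44.2 + 19.5 + 819.82 = 795.1 ft.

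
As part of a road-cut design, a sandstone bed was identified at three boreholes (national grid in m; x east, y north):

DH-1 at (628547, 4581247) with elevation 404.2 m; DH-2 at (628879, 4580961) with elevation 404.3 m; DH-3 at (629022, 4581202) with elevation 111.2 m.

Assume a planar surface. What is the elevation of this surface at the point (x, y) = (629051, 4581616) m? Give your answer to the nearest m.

-242 m

Two edge vectors: DH-1→DH-2 = (332, -286, 0.1), DH-1→DH-3 = (475, -45, -293).
Normal n = (DH-1→DH-2) × (DH-1→DH-3) = (83802.5, 97323.5, 120910).
So ∂z/∂x = −n_x/n_z = −0.69309817 and ∂z/∂y = −n_y/n_z = −0.80492515.
Intercept c from DH-1: 404.2 + 435644.78 + 3687560.93 = 4123609.91.
At (629051, 4581616): z = −435994.1 − 3687858.0 + 4123609.91 = -242.1 m.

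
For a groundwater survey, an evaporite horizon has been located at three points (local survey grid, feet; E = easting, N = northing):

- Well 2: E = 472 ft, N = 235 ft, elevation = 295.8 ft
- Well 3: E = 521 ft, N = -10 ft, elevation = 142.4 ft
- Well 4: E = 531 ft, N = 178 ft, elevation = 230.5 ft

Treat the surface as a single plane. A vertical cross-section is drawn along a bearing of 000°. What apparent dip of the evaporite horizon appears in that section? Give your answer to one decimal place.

26.6°

Let the plane be z = a·E + b·N + c.
Well 3−Well 2: 49a − 245b = −153.4;  Well 4−Well 2: 59a − 57b = −65.3.
Solving gives a = −0.62208, b = 0.50171.
Unit vector along 000° is (sin 0°, cos 0°) = (0.0000, 1.0000).
Slope in that direction = a·(0.0000) + b·(1.0000) = 0.50171.
Apparent dip = arctan|0.50171| = 26.6° (true dip is 38.6°, so apparent ≤ true as expected).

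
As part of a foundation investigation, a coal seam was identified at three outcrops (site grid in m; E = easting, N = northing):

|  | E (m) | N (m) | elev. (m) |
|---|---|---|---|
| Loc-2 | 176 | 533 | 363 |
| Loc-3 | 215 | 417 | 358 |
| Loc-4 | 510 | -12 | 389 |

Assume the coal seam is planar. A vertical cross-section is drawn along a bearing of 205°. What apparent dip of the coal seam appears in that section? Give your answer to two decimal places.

15.53°

Two edge vectors: Loc-2→Loc-3 = (39, -116, -5), Loc-2→Loc-4 = (334, -545, 26).
Normal n = (Loc-2→Loc-3) × (Loc-2→Loc-4) = (-5741, -2684, 17489).
So ∂z/∂E = −n_x/n_z = 0.32826 and ∂z/∂N = −n_y/n_z = 0.15347.
Unit vector along 205° is (sin 205°, cos 205°) = (-0.4226, -0.9063).
Slope in that direction = a·(-0.4226) + b·(-0.9063) = −0.27782.
Apparent dip = arctan|0.27782| = 15.53° (true dip is 19.9°, so apparent ≤ true as expected).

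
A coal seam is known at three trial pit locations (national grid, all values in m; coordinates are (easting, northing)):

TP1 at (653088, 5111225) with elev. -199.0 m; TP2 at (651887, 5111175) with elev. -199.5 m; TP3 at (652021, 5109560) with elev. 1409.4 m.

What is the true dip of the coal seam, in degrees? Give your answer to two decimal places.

44.82°

Let the plane be z = a·E + b·N + c.
TP2−TP1: −1201a − 50b = −0.5;  TP3−TP1: −1067a − 1665b = 1608.4.
Solving gives a = 0.04175, b = −0.99276.
Gradient magnitude |∇z| = √(a² + b²) = √(0.00174 + 0.98557) = 0.99364.
True dip = arctan(0.99364) = 44.82°, dipping toward N (azimuth ≈ 358°).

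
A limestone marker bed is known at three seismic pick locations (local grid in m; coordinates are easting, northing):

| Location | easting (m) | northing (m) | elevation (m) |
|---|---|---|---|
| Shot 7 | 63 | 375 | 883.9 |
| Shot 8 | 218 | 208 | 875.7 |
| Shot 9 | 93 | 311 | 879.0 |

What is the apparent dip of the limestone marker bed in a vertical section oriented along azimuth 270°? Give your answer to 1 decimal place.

3.4°

Two edge vectors: Shot 7→Shot 8 = (155, -167, -8.2), Shot 7→Shot 9 = (30, -64, -4.9).
Normal n = (Shot 7→Shot 8) × (Shot 7→Shot 9) = (293.5, 513.5, -4910).
So ∂z/∂easting = −n_x/n_z = 0.05978 and ∂z/∂northing = −n_y/n_z = 0.10458.
Unit vector along 270° is (sin 270°, cos 270°) = (-1.0000, -0.0000).
Slope in that direction = a·(-1.0000) + b·(-0.0000) = −0.05978.
Apparent dip = arctan|0.05978| = 3.4° (true dip is 6.9°, so apparent ≤ true as expected).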